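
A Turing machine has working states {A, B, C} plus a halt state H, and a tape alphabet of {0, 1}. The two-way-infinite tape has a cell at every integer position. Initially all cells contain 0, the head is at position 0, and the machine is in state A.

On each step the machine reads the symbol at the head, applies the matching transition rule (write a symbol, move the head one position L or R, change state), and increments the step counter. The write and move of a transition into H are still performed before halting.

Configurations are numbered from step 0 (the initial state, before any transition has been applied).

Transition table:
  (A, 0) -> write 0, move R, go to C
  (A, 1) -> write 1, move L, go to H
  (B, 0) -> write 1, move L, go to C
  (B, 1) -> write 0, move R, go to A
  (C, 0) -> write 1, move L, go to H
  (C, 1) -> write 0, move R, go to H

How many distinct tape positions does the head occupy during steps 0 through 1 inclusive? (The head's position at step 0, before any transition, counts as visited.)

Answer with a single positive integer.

Answer: 2

Derivation:
Step 1: in state A at pos 0, read 0 -> (A,0)->write 0,move R,goto C. Now: state=C, head=1, tape[-1..2]=0000 (head:   ^)
Head positions at steps 0..1: starting at 0, distinct positions visited = {0, 1} -> 2 position(s)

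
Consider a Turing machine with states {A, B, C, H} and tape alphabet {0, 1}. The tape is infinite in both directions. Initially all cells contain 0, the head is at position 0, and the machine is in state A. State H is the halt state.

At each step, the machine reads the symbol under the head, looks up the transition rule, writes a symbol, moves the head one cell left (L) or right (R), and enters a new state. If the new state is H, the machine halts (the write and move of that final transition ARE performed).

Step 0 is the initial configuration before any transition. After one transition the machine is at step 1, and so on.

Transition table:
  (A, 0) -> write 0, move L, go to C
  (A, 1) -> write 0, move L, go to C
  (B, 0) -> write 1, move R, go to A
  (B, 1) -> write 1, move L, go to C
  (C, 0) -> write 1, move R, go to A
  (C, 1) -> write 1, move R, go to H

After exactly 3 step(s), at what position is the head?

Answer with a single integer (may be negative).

Step 1: in state A at pos 0, read 0 -> (A,0)->write 0,move L,goto C. Now: state=C, head=-1, tape[-2..1]=0000 (head:  ^)
Step 2: in state C at pos -1, read 0 -> (C,0)->write 1,move R,goto A. Now: state=A, head=0, tape[-2..1]=0100 (head:   ^)
Step 3: in state A at pos 0, read 0 -> (A,0)->write 0,move L,goto C. Now: state=C, head=-1, tape[-2..1]=0100 (head:  ^)

Answer: -1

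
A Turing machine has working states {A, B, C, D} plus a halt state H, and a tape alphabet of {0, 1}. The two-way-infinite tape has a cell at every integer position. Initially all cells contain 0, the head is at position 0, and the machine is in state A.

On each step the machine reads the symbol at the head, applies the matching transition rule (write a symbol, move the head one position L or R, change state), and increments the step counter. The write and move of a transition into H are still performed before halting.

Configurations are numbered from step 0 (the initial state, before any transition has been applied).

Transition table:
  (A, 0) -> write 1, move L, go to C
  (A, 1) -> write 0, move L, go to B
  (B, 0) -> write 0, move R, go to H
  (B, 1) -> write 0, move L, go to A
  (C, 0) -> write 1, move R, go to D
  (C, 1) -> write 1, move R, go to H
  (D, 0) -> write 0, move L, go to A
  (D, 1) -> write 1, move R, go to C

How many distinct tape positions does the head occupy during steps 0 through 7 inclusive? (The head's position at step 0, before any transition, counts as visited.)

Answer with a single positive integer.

Answer: 4

Derivation:
Step 1: in state A at pos 0, read 0 -> (A,0)->write 1,move L,goto C. Now: state=C, head=-1, tape[-2..1]=0010 (head:  ^)
Step 2: in state C at pos -1, read 0 -> (C,0)->write 1,move R,goto D. Now: state=D, head=0, tape[-2..1]=0110 (head:   ^)
Step 3: in state D at pos 0, read 1 -> (D,1)->write 1,move R,goto C. Now: state=C, head=1, tape[-2..2]=01100 (head:    ^)
Step 4: in state C at pos 1, read 0 -> (C,0)->write 1,move R,goto D. Now: state=D, head=2, tape[-2..3]=011100 (head:     ^)
Step 5: in state D at pos 2, read 0 -> (D,0)->write 0,move L,goto A. Now: state=A, head=1, tape[-2..3]=011100 (head:    ^)
Step 6: in state A at pos 1, read 1 -> (A,1)->write 0,move L,goto B. Now: state=B, head=0, tape[-2..3]=011000 (head:   ^)
Step 7: in state B at pos 0, read 1 -> (B,1)->write 0,move L,goto A. Now: state=A, head=-1, tape[-2..3]=010000 (head:  ^)
Head positions at steps 0..7: starting at 0, distinct positions visited = {-1, 0, 1, 2} -> 4 position(s)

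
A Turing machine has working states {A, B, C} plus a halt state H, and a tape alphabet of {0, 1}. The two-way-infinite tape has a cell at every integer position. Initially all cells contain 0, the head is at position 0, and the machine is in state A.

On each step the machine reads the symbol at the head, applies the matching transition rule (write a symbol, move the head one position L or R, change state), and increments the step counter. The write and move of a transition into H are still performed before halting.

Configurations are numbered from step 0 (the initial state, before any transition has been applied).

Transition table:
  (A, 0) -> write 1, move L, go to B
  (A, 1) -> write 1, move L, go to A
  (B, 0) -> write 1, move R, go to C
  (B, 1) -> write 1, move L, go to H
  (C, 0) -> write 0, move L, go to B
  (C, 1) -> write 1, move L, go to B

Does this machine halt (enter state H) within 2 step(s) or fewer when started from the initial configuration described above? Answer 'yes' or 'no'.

Step 1: in state A at pos 0, read 0 -> (A,0)->write 1,move L,goto B. Now: state=B, head=-1, tape[-2..1]=0010 (head:  ^)
Step 2: in state B at pos -1, read 0 -> (B,0)->write 1,move R,goto C. Now: state=C, head=0, tape[-2..1]=0110 (head:   ^)
After 2 step(s): state = C (not H) -> not halted within 2 -> no

Answer: no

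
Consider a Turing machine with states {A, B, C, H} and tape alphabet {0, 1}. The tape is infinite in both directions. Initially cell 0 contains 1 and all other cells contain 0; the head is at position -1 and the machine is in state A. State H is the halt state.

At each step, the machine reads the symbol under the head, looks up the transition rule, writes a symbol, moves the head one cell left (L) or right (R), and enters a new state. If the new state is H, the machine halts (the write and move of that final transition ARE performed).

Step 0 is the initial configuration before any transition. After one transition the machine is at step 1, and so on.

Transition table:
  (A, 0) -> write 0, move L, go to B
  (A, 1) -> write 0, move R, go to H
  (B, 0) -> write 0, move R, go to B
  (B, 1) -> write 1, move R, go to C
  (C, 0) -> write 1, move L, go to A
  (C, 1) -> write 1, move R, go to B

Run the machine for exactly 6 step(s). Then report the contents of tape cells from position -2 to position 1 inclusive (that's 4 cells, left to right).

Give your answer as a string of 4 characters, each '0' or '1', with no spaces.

Answer: 0001

Derivation:
Step 1: in state A at pos -1, read 0 -> (A,0)->write 0,move L,goto B. Now: state=B, head=-2, tape[-3..1]=00010 (head:  ^)
Step 2: in state B at pos -2, read 0 -> (B,0)->write 0,move R,goto B. Now: state=B, head=-1, tape[-3..1]=00010 (head:   ^)
Step 3: in state B at pos -1, read 0 -> (B,0)->write 0,move R,goto B. Now: state=B, head=0, tape[-3..1]=00010 (head:    ^)
Step 4: in state B at pos 0, read 1 -> (B,1)->write 1,move R,goto C. Now: state=C, head=1, tape[-3..2]=000100 (head:     ^)
Step 5: in state C at pos 1, read 0 -> (C,0)->write 1,move L,goto A. Now: state=A, head=0, tape[-3..2]=000110 (head:    ^)
Step 6: in state A at pos 0, read 1 -> (A,1)->write 0,move R,goto H. Now: state=H, head=1, tape[-3..2]=000010 (head:     ^)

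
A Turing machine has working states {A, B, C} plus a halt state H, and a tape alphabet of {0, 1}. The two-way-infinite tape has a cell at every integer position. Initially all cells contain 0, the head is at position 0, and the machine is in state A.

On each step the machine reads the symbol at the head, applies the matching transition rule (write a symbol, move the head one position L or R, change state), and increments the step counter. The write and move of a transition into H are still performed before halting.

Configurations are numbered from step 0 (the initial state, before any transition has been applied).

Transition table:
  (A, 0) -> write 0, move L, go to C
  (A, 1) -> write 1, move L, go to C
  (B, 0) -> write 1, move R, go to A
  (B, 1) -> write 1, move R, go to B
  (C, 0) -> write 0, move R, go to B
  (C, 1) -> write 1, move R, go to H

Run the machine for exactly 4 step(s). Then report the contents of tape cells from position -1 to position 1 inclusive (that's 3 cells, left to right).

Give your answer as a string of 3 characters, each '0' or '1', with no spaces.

Step 1: in state A at pos 0, read 0 -> (A,0)->write 0,move L,goto C. Now: state=C, head=-1, tape[-2..1]=0000 (head:  ^)
Step 2: in state C at pos -1, read 0 -> (C,0)->write 0,move R,goto B. Now: state=B, head=0, tape[-2..1]=0000 (head:   ^)
Step 3: in state B at pos 0, read 0 -> (B,0)->write 1,move R,goto A. Now: state=A, head=1, tape[-2..2]=00100 (head:    ^)
Step 4: in state A at pos 1, read 0 -> (A,0)->write 0,move L,goto C. Now: state=C, head=0, tape[-2..2]=00100 (head:   ^)

Answer: 010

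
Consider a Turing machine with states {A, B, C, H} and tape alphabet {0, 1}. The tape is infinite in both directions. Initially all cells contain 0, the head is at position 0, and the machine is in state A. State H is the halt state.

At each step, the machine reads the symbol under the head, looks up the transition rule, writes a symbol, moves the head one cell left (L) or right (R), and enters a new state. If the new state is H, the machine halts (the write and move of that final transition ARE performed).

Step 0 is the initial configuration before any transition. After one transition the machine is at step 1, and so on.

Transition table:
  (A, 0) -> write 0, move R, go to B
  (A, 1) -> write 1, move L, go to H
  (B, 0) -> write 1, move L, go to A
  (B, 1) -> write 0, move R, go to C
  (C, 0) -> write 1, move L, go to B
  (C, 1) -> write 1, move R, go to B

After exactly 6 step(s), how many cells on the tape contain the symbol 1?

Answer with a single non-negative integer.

Answer: 2

Derivation:
Step 1: in state A at pos 0, read 0 -> (A,0)->write 0,move R,goto B. Now: state=B, head=1, tape[-1..2]=0000 (head:   ^)
Step 2: in state B at pos 1, read 0 -> (B,0)->write 1,move L,goto A. Now: state=A, head=0, tape[-1..2]=0010 (head:  ^)
Step 3: in state A at pos 0, read 0 -> (A,0)->write 0,move R,goto B. Now: state=B, head=1, tape[-1..2]=0010 (head:   ^)
Step 4: in state B at pos 1, read 1 -> (B,1)->write 0,move R,goto C. Now: state=C, head=2, tape[-1..3]=00000 (head:    ^)
Step 5: in state C at pos 2, read 0 -> (C,0)->write 1,move L,goto B. Now: state=B, head=1, tape[-1..3]=00010 (head:   ^)
Step 6: in state B at pos 1, read 0 -> (B,0)->write 1,move L,goto A. Now: state=A, head=0, tape[-1..3]=00110 (head:  ^)
Cells containing 1 after step 6: {1, 2} -> 2 cell(s)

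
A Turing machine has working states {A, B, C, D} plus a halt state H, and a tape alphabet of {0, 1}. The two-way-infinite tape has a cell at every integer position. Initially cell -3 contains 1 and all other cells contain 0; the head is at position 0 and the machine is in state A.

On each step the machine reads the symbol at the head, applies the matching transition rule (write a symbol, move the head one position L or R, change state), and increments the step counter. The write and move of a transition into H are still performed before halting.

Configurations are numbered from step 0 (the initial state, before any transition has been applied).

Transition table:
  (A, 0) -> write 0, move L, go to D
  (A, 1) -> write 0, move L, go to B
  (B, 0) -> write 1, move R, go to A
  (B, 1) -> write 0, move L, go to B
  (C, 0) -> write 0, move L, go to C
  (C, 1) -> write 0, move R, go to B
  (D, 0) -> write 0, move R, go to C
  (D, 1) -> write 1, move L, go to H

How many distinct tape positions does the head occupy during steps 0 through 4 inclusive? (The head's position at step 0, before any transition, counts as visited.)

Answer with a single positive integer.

Answer: 3

Derivation:
Step 1: in state A at pos 0, read 0 -> (A,0)->write 0,move L,goto D. Now: state=D, head=-1, tape[-4..1]=010000 (head:    ^)
Step 2: in state D at pos -1, read 0 -> (D,0)->write 0,move R,goto C. Now: state=C, head=0, tape[-4..1]=010000 (head:     ^)
Step 3: in state C at pos 0, read 0 -> (C,0)->write 0,move L,goto C. Now: state=C, head=-1, tape[-4..1]=010000 (head:    ^)
Step 4: in state C at pos -1, read 0 -> (C,0)->write 0,move L,goto C. Now: state=C, head=-2, tape[-4..1]=010000 (head:   ^)
Head positions at steps 0..4: starting at 0, distinct positions visited = {-2, -1, 0} -> 3 position(s)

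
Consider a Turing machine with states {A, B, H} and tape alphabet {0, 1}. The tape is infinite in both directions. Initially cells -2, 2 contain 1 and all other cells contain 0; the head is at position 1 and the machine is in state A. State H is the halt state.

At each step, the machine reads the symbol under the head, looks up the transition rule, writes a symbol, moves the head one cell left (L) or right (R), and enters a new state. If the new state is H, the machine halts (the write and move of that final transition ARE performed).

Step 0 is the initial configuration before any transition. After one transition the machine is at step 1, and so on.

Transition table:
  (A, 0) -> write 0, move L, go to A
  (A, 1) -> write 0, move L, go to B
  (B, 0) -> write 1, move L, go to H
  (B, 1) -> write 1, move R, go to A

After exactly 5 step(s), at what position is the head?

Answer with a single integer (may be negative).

Answer: -4

Derivation:
Step 1: in state A at pos 1, read 0 -> (A,0)->write 0,move L,goto A. Now: state=A, head=0, tape[-3..3]=0100010 (head:    ^)
Step 2: in state A at pos 0, read 0 -> (A,0)->write 0,move L,goto A. Now: state=A, head=-1, tape[-3..3]=0100010 (head:   ^)
Step 3: in state A at pos -1, read 0 -> (A,0)->write 0,move L,goto A. Now: state=A, head=-2, tape[-3..3]=0100010 (head:  ^)
Step 4: in state A at pos -2, read 1 -> (A,1)->write 0,move L,goto B. Now: state=B, head=-3, tape[-4..3]=00000010 (head:  ^)
Step 5: in state B at pos -3, read 0 -> (B,0)->write 1,move L,goto H. Now: state=H, head=-4, tape[-5..3]=001000010 (head:  ^)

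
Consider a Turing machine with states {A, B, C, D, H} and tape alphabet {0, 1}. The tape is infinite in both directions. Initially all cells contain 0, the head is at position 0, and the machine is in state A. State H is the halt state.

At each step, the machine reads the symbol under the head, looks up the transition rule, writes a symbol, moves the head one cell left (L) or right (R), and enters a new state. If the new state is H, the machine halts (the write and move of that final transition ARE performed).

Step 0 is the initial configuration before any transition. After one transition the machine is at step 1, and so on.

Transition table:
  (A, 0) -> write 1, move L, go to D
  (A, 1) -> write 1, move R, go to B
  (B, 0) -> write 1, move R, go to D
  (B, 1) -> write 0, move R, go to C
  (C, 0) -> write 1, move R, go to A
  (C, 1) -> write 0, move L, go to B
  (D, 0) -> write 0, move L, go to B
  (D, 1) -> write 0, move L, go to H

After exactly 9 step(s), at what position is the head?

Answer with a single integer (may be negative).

Answer: 1

Derivation:
Step 1: in state A at pos 0, read 0 -> (A,0)->write 1,move L,goto D. Now: state=D, head=-1, tape[-2..1]=0010 (head:  ^)
Step 2: in state D at pos -1, read 0 -> (D,0)->write 0,move L,goto B. Now: state=B, head=-2, tape[-3..1]=00010 (head:  ^)
Step 3: in state B at pos -2, read 0 -> (B,0)->write 1,move R,goto D. Now: state=D, head=-1, tape[-3..1]=01010 (head:   ^)
Step 4: in state D at pos -1, read 0 -> (D,0)->write 0,move L,goto B. Now: state=B, head=-2, tape[-3..1]=01010 (head:  ^)
Step 5: in state B at pos -2, read 1 -> (B,1)->write 0,move R,goto C. Now: state=C, head=-1, tape[-3..1]=00010 (head:   ^)
Step 6: in state C at pos -1, read 0 -> (C,0)->write 1,move R,goto A. Now: state=A, head=0, tape[-3..1]=00110 (head:    ^)
Step 7: in state A at pos 0, read 1 -> (A,1)->write 1,move R,goto B. Now: state=B, head=1, tape[-3..2]=001100 (head:     ^)
Step 8: in state B at pos 1, read 0 -> (B,0)->write 1,move R,goto D. Now: state=D, head=2, tape[-3..3]=0011100 (head:      ^)
Step 9: in state D at pos 2, read 0 -> (D,0)->write 0,move L,goto B. Now: state=B, head=1, tape[-3..3]=0011100 (head:     ^)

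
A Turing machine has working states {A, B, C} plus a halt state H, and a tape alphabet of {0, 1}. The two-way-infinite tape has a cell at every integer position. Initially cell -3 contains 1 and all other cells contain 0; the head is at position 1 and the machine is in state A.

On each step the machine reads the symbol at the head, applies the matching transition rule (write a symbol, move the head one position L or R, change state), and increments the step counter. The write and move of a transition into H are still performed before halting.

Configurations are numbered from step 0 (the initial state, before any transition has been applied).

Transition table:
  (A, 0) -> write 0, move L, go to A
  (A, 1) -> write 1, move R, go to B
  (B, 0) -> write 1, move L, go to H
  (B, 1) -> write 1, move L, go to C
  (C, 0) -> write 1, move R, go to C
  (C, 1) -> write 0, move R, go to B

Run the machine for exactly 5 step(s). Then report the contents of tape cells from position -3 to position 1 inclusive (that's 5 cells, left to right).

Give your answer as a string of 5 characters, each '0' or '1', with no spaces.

Answer: 10000

Derivation:
Step 1: in state A at pos 1, read 0 -> (A,0)->write 0,move L,goto A. Now: state=A, head=0, tape[-4..2]=0100000 (head:     ^)
Step 2: in state A at pos 0, read 0 -> (A,0)->write 0,move L,goto A. Now: state=A, head=-1, tape[-4..2]=0100000 (head:    ^)
Step 3: in state A at pos -1, read 0 -> (A,0)->write 0,move L,goto A. Now: state=A, head=-2, tape[-4..2]=0100000 (head:   ^)
Step 4: in state A at pos -2, read 0 -> (A,0)->write 0,move L,goto A. Now: state=A, head=-3, tape[-4..2]=0100000 (head:  ^)
Step 5: in state A at pos -3, read 1 -> (A,1)->write 1,move R,goto B. Now: state=B, head=-2, tape[-4..2]=0100000 (head:   ^)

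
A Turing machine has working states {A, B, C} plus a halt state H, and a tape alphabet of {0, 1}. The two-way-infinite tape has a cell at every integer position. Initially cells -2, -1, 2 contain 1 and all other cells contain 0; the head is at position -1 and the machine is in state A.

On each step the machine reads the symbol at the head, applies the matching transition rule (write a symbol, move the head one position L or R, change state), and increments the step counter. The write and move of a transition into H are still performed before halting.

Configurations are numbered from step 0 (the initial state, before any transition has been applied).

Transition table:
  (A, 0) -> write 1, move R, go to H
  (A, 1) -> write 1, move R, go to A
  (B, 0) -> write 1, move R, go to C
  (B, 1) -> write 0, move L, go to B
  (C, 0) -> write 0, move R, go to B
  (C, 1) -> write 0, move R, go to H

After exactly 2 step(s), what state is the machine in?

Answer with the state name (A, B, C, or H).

Answer: H

Derivation:
Step 1: in state A at pos -1, read 1 -> (A,1)->write 1,move R,goto A. Now: state=A, head=0, tape[-3..3]=0110010 (head:    ^)
Step 2: in state A at pos 0, read 0 -> (A,0)->write 1,move R,goto H. Now: state=H, head=1, tape[-3..3]=0111010 (head:     ^)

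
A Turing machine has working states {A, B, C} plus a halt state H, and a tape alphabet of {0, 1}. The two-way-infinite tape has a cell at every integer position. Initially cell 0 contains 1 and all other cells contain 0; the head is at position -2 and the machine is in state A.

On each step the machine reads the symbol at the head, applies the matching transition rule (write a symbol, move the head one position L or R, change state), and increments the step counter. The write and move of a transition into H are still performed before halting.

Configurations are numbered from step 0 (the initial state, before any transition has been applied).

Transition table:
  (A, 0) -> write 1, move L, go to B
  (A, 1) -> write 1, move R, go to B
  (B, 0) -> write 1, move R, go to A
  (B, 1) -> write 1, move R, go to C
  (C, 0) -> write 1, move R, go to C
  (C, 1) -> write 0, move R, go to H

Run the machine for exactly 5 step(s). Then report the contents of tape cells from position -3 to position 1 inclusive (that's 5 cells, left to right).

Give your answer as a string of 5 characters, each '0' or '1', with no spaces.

Step 1: in state A at pos -2, read 0 -> (A,0)->write 1,move L,goto B. Now: state=B, head=-3, tape[-4..1]=001010 (head:  ^)
Step 2: in state B at pos -3, read 0 -> (B,0)->write 1,move R,goto A. Now: state=A, head=-2, tape[-4..1]=011010 (head:   ^)
Step 3: in state A at pos -2, read 1 -> (A,1)->write 1,move R,goto B. Now: state=B, head=-1, tape[-4..1]=011010 (head:    ^)
Step 4: in state B at pos -1, read 0 -> (B,0)->write 1,move R,goto A. Now: state=A, head=0, tape[-4..1]=011110 (head:     ^)
Step 5: in state A at pos 0, read 1 -> (A,1)->write 1,move R,goto B. Now: state=B, head=1, tape[-4..2]=0111100 (head:      ^)

Answer: 11110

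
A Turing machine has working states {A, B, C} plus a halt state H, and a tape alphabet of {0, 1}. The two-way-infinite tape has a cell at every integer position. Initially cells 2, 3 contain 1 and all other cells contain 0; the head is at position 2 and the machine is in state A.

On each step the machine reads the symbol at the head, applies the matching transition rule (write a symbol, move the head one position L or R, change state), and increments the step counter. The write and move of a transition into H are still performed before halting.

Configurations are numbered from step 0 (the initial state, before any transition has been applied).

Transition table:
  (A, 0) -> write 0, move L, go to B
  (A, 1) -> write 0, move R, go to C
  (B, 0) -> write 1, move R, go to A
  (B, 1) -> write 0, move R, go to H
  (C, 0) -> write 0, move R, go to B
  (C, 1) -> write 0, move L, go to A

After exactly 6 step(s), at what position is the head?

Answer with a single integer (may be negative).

Answer: 2

Derivation:
Step 1: in state A at pos 2, read 1 -> (A,1)->write 0,move R,goto C. Now: state=C, head=3, tape[1..4]=0010 (head:   ^)
Step 2: in state C at pos 3, read 1 -> (C,1)->write 0,move L,goto A. Now: state=A, head=2, tape[1..4]=0000 (head:  ^)
Step 3: in state A at pos 2, read 0 -> (A,0)->write 0,move L,goto B. Now: state=B, head=1, tape[0..4]=00000 (head:  ^)
Step 4: in state B at pos 1, read 0 -> (B,0)->write 1,move R,goto A. Now: state=A, head=2, tape[0..4]=01000 (head:   ^)
Step 5: in state A at pos 2, read 0 -> (A,0)->write 0,move L,goto B. Now: state=B, head=1, tape[0..4]=01000 (head:  ^)
Step 6: in state B at pos 1, read 1 -> (B,1)->write 0,move R,goto H. Now: state=H, head=2, tape[0..4]=00000 (head:   ^)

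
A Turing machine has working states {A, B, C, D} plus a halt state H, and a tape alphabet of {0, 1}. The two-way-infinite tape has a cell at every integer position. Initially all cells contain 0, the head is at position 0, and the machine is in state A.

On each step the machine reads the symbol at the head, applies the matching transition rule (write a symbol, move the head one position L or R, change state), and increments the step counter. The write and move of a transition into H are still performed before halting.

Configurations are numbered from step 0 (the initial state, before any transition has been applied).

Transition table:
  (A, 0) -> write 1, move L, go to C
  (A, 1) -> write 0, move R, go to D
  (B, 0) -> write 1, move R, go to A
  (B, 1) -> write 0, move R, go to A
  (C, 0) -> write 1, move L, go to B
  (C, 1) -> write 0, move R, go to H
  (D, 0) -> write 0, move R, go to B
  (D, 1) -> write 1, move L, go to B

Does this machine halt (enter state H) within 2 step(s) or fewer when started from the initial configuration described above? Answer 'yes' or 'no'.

Step 1: in state A at pos 0, read 0 -> (A,0)->write 1,move L,goto C. Now: state=C, head=-1, tape[-2..1]=0010 (head:  ^)
Step 2: in state C at pos -1, read 0 -> (C,0)->write 1,move L,goto B. Now: state=B, head=-2, tape[-3..1]=00110 (head:  ^)
After 2 step(s): state = B (not H) -> not halted within 2 -> no

Answer: no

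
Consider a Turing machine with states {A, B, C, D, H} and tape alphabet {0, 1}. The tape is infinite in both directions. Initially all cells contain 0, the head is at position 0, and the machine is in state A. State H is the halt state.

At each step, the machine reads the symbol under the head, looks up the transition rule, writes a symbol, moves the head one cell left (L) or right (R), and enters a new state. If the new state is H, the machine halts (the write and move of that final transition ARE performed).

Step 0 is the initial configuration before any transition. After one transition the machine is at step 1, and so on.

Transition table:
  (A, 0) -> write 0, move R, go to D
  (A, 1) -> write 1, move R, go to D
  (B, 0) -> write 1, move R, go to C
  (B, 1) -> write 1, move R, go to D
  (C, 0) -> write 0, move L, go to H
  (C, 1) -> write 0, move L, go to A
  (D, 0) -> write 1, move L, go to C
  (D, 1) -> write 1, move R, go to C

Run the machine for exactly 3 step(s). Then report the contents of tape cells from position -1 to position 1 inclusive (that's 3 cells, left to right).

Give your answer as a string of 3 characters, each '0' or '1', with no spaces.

Step 1: in state A at pos 0, read 0 -> (A,0)->write 0,move R,goto D. Now: state=D, head=1, tape[-1..2]=0000 (head:   ^)
Step 2: in state D at pos 1, read 0 -> (D,0)->write 1,move L,goto C. Now: state=C, head=0, tape[-1..2]=0010 (head:  ^)
Step 3: in state C at pos 0, read 0 -> (C,0)->write 0,move L,goto H. Now: state=H, head=-1, tape[-2..2]=00010 (head:  ^)

Answer: 001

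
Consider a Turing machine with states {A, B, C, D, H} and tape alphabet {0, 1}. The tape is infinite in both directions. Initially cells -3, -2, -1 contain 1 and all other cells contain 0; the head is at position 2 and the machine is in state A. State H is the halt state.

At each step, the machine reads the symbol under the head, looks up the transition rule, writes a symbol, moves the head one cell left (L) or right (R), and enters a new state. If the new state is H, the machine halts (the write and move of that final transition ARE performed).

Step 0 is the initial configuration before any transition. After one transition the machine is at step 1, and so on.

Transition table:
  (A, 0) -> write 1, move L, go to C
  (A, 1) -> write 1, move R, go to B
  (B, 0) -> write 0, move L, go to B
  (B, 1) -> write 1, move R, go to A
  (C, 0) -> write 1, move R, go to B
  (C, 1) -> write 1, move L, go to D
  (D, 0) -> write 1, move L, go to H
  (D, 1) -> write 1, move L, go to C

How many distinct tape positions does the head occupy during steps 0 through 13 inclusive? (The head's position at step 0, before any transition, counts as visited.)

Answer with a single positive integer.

Step 1: in state A at pos 2, read 0 -> (A,0)->write 1,move L,goto C. Now: state=C, head=1, tape[-4..3]=01110010 (head:      ^)
Step 2: in state C at pos 1, read 0 -> (C,0)->write 1,move R,goto B. Now: state=B, head=2, tape[-4..3]=01110110 (head:       ^)
Step 3: in state B at pos 2, read 1 -> (B,1)->write 1,move R,goto A. Now: state=A, head=3, tape[-4..4]=011101100 (head:        ^)
Step 4: in state A at pos 3, read 0 -> (A,0)->write 1,move L,goto C. Now: state=C, head=2, tape[-4..4]=011101110 (head:       ^)
Step 5: in state C at pos 2, read 1 -> (C,1)->write 1,move L,goto D. Now: state=D, head=1, tape[-4..4]=011101110 (head:      ^)
Step 6: in state D at pos 1, read 1 -> (D,1)->write 1,move L,goto C. Now: state=C, head=0, tape[-4..4]=011101110 (head:     ^)
Step 7: in state C at pos 0, read 0 -> (C,0)->write 1,move R,goto B. Now: state=B, head=1, tape[-4..4]=011111110 (head:      ^)
Step 8: in state B at pos 1, read 1 -> (B,1)->write 1,move R,goto A. Now: state=A, head=2, tape[-4..4]=011111110 (head:       ^)
Step 9: in state A at pos 2, read 1 -> (A,1)->write 1,move R,goto B. Now: state=B, head=3, tape[-4..4]=011111110 (head:        ^)
Step 10: in state B at pos 3, read 1 -> (B,1)->write 1,move R,goto A. Now: state=A, head=4, tape[-4..5]=0111111100 (head:         ^)
Step 11: in state A at pos 4, read 0 -> (A,0)->write 1,move L,goto C. Now: state=C, head=3, tape[-4..5]=0111111110 (head:        ^)
Step 12: in state C at pos 3, read 1 -> (C,1)->write 1,move L,goto D. Now: state=D, head=2, tape[-4..5]=0111111110 (head:       ^)
Step 13: in state D at pos 2, read 1 -> (D,1)->write 1,move L,goto C. Now: state=C, head=1, tape[-4..5]=0111111110 (head:      ^)
Head positions at steps 0..13: starting at 2, distinct positions visited = {0, 1, 2, 3, 4} -> 5 position(s)

Answer: 5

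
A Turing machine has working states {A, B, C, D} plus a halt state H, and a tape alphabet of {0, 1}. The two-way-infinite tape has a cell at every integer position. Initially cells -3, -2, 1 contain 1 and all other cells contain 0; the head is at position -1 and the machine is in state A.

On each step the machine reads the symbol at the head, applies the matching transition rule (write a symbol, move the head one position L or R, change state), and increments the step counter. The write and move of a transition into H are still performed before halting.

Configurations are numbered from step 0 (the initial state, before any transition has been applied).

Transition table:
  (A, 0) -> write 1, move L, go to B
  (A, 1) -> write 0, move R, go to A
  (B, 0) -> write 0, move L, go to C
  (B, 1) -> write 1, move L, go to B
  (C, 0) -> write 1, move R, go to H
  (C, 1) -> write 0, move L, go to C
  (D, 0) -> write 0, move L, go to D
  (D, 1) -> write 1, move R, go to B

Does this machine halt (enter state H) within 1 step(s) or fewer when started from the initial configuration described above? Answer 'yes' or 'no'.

Answer: no

Derivation:
Step 1: in state A at pos -1, read 0 -> (A,0)->write 1,move L,goto B. Now: state=B, head=-2, tape[-4..2]=0111010 (head:   ^)
After 1 step(s): state = B (not H) -> not halted within 1 -> no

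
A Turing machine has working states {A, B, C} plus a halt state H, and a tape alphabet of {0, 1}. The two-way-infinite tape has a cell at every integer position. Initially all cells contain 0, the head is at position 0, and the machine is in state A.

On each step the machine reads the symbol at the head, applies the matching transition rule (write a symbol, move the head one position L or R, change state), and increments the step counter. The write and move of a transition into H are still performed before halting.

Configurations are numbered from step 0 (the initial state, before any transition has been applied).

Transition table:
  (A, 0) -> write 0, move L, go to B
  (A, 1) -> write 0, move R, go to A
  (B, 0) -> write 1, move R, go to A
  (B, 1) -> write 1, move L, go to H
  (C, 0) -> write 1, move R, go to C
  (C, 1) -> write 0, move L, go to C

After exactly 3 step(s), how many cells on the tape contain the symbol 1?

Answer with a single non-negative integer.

Step 1: in state A at pos 0, read 0 -> (A,0)->write 0,move L,goto B. Now: state=B, head=-1, tape[-2..1]=0000 (head:  ^)
Step 2: in state B at pos -1, read 0 -> (B,0)->write 1,move R,goto A. Now: state=A, head=0, tape[-2..1]=0100 (head:   ^)
Step 3: in state A at pos 0, read 0 -> (A,0)->write 0,move L,goto B. Now: state=B, head=-1, tape[-2..1]=0100 (head:  ^)
Cells containing 1 after step 3: {-1} -> 1 cell(s)

Answer: 1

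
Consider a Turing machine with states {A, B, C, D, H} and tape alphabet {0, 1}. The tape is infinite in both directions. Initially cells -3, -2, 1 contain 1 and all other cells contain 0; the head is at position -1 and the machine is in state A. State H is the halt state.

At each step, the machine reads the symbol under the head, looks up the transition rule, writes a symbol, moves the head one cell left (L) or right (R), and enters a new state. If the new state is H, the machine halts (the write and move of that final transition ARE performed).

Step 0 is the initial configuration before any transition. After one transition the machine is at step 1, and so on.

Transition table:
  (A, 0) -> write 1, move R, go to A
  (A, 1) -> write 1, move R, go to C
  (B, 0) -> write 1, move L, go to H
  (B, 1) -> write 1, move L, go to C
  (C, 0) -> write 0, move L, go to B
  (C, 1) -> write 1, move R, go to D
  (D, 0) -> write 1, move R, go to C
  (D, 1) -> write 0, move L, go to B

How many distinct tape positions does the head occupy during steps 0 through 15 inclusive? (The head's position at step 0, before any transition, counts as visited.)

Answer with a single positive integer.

Answer: 6

Derivation:
Step 1: in state A at pos -1, read 0 -> (A,0)->write 1,move R,goto A. Now: state=A, head=0, tape[-4..2]=0111010 (head:     ^)
Step 2: in state A at pos 0, read 0 -> (A,0)->write 1,move R,goto A. Now: state=A, head=1, tape[-4..2]=0111110 (head:      ^)
Step 3: in state A at pos 1, read 1 -> (A,1)->write 1,move R,goto C. Now: state=C, head=2, tape[-4..3]=01111100 (head:       ^)
Step 4: in state C at pos 2, read 0 -> (C,0)->write 0,move L,goto B. Now: state=B, head=1, tape[-4..3]=01111100 (head:      ^)
Step 5: in state B at pos 1, read 1 -> (B,1)->write 1,move L,goto C. Now: state=C, head=0, tape[-4..3]=01111100 (head:     ^)
Step 6: in state C at pos 0, read 1 -> (C,1)->write 1,move R,goto D. Now: state=D, head=1, tape[-4..3]=01111100 (head:      ^)
Step 7: in state D at pos 1, read 1 -> (D,1)->write 0,move L,goto B. Now: state=B, head=0, tape[-4..3]=01111000 (head:     ^)
Step 8: in state B at pos 0, read 1 -> (B,1)->write 1,move L,goto C. Now: state=C, head=-1, tape[-4..3]=01111000 (head:    ^)
Step 9: in state C at pos -1, read 1 -> (C,1)->write 1,move R,goto D. Now: state=D, head=0, tape[-4..3]=01111000 (head:     ^)
Step 10: in state D at pos 0, read 1 -> (D,1)->write 0,move L,goto B. Now: state=B, head=-1, tape[-4..3]=01110000 (head:    ^)
Step 11: in state B at pos -1, read 1 -> (B,1)->write 1,move L,goto C. Now: state=C, head=-2, tape[-4..3]=01110000 (head:   ^)
Step 12: in state C at pos -2, read 1 -> (C,1)->write 1,move R,goto D. Now: state=D, head=-1, tape[-4..3]=01110000 (head:    ^)
Step 13: in state D at pos -1, read 1 -> (D,1)->write 0,move L,goto B. Now: state=B, head=-2, tape[-4..3]=01100000 (head:   ^)
Step 14: in state B at pos -2, read 1 -> (B,1)->write 1,move L,goto C. Now: state=C, head=-3, tape[-4..3]=01100000 (head:  ^)
Step 15: in state C at pos -3, read 1 -> (C,1)->write 1,move R,goto D. Now: state=D, head=-2, tape[-4..3]=01100000 (head:   ^)
Head positions at steps 0..15: starting at -1, distinct positions visited = {-3, -2, -1, 0, 1, 2} -> 6 position(s)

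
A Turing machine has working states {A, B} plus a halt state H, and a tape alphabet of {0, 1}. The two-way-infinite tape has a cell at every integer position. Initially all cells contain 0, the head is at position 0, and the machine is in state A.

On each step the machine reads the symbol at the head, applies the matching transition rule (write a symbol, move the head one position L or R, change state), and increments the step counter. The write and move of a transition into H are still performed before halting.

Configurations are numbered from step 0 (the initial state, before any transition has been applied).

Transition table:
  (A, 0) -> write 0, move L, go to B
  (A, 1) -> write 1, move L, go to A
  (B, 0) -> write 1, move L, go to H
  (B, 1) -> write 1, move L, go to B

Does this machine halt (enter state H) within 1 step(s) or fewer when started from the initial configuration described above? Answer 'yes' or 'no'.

Answer: no

Derivation:
Step 1: in state A at pos 0, read 0 -> (A,0)->write 0,move L,goto B. Now: state=B, head=-1, tape[-2..1]=0000 (head:  ^)
After 1 step(s): state = B (not H) -> not halted within 1 -> no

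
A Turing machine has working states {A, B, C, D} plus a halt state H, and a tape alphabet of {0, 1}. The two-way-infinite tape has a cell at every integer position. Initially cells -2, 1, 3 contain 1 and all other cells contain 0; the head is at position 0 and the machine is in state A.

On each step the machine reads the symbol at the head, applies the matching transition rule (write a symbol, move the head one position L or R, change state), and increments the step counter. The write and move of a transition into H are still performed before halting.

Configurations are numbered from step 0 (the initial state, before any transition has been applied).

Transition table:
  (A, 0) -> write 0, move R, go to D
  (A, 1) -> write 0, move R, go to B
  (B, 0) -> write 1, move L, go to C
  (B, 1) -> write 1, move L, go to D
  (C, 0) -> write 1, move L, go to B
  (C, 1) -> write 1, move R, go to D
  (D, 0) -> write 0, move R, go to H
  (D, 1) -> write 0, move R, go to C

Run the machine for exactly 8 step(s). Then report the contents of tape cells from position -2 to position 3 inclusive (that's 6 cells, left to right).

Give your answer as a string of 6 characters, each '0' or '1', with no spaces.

Step 1: in state A at pos 0, read 0 -> (A,0)->write 0,move R,goto D. Now: state=D, head=1, tape[-3..4]=01001010 (head:     ^)
Step 2: in state D at pos 1, read 1 -> (D,1)->write 0,move R,goto C. Now: state=C, head=2, tape[-3..4]=01000010 (head:      ^)
Step 3: in state C at pos 2, read 0 -> (C,0)->write 1,move L,goto B. Now: state=B, head=1, tape[-3..4]=01000110 (head:     ^)
Step 4: in state B at pos 1, read 0 -> (B,0)->write 1,move L,goto C. Now: state=C, head=0, tape[-3..4]=01001110 (head:    ^)
Step 5: in state C at pos 0, read 0 -> (C,0)->write 1,move L,goto B. Now: state=B, head=-1, tape[-3..4]=01011110 (head:   ^)
Step 6: in state B at pos -1, read 0 -> (B,0)->write 1,move L,goto C. Now: state=C, head=-2, tape[-3..4]=01111110 (head:  ^)
Step 7: in state C at pos -2, read 1 -> (C,1)->write 1,move R,goto D. Now: state=D, head=-1, tape[-3..4]=01111110 (head:   ^)
Step 8: in state D at pos -1, read 1 -> (D,1)->write 0,move R,goto C. Now: state=C, head=0, tape[-3..4]=01011110 (head:    ^)

Answer: 101111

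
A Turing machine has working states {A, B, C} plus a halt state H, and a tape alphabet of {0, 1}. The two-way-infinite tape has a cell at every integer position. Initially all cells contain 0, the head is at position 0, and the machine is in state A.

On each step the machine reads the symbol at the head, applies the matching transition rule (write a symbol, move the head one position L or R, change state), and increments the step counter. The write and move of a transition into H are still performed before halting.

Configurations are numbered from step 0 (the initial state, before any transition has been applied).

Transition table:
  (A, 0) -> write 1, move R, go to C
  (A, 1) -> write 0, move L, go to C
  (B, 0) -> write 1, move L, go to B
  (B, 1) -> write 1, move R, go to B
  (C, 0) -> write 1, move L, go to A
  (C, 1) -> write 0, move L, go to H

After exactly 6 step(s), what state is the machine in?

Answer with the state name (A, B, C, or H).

Answer: H

Derivation:
Step 1: in state A at pos 0, read 0 -> (A,0)->write 1,move R,goto C. Now: state=C, head=1, tape[-1..2]=0100 (head:   ^)
Step 2: in state C at pos 1, read 0 -> (C,0)->write 1,move L,goto A. Now: state=A, head=0, tape[-1..2]=0110 (head:  ^)
Step 3: in state A at pos 0, read 1 -> (A,1)->write 0,move L,goto C. Now: state=C, head=-1, tape[-2..2]=00010 (head:  ^)
Step 4: in state C at pos -1, read 0 -> (C,0)->write 1,move L,goto A. Now: state=A, head=-2, tape[-3..2]=001010 (head:  ^)
Step 5: in state A at pos -2, read 0 -> (A,0)->write 1,move R,goto C. Now: state=C, head=-1, tape[-3..2]=011010 (head:   ^)
Step 6: in state C at pos -1, read 1 -> (C,1)->write 0,move L,goto H. Now: state=H, head=-2, tape[-3..2]=010010 (head:  ^)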